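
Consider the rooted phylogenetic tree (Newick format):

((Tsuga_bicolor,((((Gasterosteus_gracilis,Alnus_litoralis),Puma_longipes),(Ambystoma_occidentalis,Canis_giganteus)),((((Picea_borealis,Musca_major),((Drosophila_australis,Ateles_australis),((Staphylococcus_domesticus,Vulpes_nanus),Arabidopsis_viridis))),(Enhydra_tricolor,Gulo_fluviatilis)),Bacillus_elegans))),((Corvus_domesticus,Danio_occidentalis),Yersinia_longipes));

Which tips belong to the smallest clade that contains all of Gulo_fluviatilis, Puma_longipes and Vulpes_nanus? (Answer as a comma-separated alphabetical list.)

Tracing Gulo_fluviatilis: it sits inside (Enhydra_tricolor,Gulo_fluviatilis).
Tracing Puma_longipes: it sits inside ((Gasterosteus_gracilis,Alnus_litoralis),Puma_longipes).
Tracing Vulpes_nanus: it sits inside (Staphylococcus_domesticus,Vulpes_nanus).
The smallest clade enclosing all 3 is ((((Gasterosteus_gracilis,Alnus_litoralis),Puma_longipes),(Ambystoma_occidentalis,Canis_giganteus)),((((Picea_borealis,Musca_major),((Drosophila_australis,Ateles_australis),((Staphylococcus_domesticus,Vulpes_nanus),Arabidopsis_viridis))),(Enhydra_tricolor,Gulo_fluviatilis)),Bacillus_elegans)); the answer is its 15 terminal taxa in alphabetical order.

Alnus_litoralis, Ambystoma_occidentalis, Arabidopsis_viridis, Ateles_australis, Bacillus_elegans, Canis_giganteus, Drosophila_australis, Enhydra_tricolor, Gasterosteus_gracilis, Gulo_fluviatilis, Musca_major, Picea_borealis, Puma_longipes, Staphylococcus_domesticus, Vulpes_nanus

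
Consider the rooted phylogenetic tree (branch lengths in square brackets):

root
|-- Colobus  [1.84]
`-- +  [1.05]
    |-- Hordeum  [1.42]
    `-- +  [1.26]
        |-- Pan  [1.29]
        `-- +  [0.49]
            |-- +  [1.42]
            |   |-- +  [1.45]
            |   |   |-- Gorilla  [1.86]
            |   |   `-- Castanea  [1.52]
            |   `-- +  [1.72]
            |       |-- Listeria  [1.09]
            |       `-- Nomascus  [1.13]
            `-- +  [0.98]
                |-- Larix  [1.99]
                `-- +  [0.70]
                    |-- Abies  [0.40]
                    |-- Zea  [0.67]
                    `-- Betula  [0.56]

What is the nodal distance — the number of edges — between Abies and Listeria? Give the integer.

6

The MRCA of Abies and Listeria is the node subtending (((Gorilla,Castanea),(Listeria,Nomascus)),(Larix,(Abies,Zea,Betula))).
From Abies up to that node: 3 branches. From Listeria up to the same node: 3 branches. Total: 3 + 3 = 6.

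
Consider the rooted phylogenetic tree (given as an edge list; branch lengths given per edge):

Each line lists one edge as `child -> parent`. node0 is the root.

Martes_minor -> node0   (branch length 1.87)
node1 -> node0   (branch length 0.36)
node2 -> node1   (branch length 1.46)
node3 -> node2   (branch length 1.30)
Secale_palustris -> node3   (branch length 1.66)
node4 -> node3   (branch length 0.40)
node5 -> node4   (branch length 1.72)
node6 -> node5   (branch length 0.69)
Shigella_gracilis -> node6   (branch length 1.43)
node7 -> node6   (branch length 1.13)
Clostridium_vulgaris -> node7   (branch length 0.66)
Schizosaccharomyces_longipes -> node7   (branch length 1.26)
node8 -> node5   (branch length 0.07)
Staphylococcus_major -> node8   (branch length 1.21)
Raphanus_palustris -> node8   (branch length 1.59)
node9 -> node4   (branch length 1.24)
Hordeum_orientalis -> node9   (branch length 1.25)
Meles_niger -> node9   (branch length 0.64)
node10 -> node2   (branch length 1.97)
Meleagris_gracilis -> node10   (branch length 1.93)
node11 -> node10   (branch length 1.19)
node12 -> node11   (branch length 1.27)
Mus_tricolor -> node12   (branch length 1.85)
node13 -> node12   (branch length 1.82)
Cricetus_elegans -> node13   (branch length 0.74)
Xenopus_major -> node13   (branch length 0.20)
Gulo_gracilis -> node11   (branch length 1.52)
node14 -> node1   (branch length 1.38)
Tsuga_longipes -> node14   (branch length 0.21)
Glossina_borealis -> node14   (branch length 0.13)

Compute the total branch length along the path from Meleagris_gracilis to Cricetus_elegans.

The path runs Meleagris_gracilis → … → MRCA → … → Cricetus_elegans; the MRCA is the node subtending (Meleagris_gracilis,((Mus_tricolor,(Cricetus_elegans,Xenopus_major)),Gulo_gracilis)).
Branch lengths along that path: 1.93 + 1.19 + 1.27 + 1.82 + 0.74 = 6.95.

6.95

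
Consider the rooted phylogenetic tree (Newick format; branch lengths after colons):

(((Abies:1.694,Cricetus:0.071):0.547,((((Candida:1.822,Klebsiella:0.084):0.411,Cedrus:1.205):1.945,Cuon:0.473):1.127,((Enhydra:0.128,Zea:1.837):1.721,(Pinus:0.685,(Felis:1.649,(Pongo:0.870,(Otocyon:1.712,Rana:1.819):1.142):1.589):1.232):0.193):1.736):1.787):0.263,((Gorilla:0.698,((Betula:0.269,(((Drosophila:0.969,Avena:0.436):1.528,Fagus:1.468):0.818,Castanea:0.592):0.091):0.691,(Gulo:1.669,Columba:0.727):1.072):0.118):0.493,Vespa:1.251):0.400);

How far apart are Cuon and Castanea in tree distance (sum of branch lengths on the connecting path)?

The path runs Cuon → … → MRCA → … → Castanea; the MRCA is the root of the tree.
Branch lengths along that path: 0.473 + 1.127 + 1.787 + 0.263 + 0.400 + 0.493 + 0.118 + 0.691 + 0.091 + 0.592 = 6.035.

6.035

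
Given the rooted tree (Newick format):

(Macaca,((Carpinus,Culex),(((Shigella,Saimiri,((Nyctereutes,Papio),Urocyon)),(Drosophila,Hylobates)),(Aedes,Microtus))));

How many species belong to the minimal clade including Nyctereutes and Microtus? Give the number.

9

The MRCA of Nyctereutes and Microtus is the node subtending (((Shigella,Saimiri,((Nyctereutes,Papio),Urocyon)),(Drosophila,Hylobates)),(Aedes,Microtus)).
That clade contains 9 terminal taxa: Aedes, Drosophila, Hylobates, Microtus, Nyctereutes, Papio, Saimiri, Shigella, Urocyon.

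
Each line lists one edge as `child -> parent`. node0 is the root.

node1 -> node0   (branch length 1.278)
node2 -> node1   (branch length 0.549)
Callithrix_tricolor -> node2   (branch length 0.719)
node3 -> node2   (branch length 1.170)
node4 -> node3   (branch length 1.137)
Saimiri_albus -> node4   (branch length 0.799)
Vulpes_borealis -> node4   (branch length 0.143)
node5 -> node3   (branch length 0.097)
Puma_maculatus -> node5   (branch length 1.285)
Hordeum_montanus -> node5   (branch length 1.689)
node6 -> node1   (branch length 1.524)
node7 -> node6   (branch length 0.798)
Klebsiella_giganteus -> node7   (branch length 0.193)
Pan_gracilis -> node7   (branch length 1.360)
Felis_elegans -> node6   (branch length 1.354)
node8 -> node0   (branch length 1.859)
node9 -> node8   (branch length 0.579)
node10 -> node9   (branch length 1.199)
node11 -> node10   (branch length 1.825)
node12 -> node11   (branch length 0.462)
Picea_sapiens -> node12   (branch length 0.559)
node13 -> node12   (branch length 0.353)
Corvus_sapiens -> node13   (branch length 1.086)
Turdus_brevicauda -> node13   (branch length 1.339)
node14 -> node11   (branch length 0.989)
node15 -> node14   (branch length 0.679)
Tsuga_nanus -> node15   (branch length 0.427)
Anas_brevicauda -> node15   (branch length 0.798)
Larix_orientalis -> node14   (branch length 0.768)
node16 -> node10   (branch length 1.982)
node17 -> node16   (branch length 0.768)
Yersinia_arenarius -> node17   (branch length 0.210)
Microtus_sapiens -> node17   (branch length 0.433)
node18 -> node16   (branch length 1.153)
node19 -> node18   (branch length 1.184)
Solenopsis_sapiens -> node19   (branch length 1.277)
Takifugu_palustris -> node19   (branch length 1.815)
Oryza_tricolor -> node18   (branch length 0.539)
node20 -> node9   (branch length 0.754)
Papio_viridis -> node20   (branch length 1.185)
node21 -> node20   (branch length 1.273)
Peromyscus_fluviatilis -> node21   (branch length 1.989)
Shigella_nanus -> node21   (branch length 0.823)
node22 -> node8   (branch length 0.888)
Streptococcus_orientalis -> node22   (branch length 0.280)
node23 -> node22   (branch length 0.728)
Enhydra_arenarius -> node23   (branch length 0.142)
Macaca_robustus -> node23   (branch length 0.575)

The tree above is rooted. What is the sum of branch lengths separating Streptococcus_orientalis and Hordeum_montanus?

7.810

The path runs Streptococcus_orientalis → … → MRCA → … → Hordeum_montanus; the MRCA is the root of the tree.
Branch lengths along that path: 0.280 + 0.888 + 1.859 + 1.278 + 0.549 + 1.170 + 0.097 + 1.689 = 7.810.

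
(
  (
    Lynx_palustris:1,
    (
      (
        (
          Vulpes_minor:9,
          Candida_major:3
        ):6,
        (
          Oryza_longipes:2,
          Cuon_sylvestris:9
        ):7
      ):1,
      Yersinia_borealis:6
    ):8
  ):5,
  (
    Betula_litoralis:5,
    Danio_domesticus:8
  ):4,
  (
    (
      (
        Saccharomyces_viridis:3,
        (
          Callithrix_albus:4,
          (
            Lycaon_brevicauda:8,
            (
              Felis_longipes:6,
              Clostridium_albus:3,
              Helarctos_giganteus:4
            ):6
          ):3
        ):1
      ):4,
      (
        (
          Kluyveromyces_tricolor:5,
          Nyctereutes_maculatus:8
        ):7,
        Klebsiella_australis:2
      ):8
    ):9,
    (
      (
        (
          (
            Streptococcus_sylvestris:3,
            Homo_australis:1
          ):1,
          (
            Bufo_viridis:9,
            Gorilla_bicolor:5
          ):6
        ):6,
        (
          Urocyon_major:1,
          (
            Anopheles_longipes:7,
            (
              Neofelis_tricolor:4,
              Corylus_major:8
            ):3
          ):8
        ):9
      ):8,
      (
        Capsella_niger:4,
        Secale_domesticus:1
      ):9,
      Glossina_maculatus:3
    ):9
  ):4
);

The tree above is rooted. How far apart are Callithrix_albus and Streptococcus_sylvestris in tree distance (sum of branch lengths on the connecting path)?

The path runs Callithrix_albus → … → MRCA → … → Streptococcus_sylvestris; the MRCA is the node subtending (((Saccharomyces_viridis,(Callithrix_albus,(Lycaon_brevicauda,(Felis_longipes,Clostridium_albus,Helarctos_giganteus)))),((Kluyveromyces_tricolor,Nyctereutes_maculatus),Klebsiella_australis)),((((Streptococcus_sylvestris,Homo_australis),(Bufo_viridis,Gorilla_bicolor)),(Urocyon_major,(Anopheles_longipes,(Neofelis_tricolor,Corylus_major)))),(Capsella_niger,Secale_domesticus),Glossina_maculatus)).
Branch lengths along that path: 4 + 1 + 4 + 9 + 9 + 8 + 6 + 1 + 3 = 45.

45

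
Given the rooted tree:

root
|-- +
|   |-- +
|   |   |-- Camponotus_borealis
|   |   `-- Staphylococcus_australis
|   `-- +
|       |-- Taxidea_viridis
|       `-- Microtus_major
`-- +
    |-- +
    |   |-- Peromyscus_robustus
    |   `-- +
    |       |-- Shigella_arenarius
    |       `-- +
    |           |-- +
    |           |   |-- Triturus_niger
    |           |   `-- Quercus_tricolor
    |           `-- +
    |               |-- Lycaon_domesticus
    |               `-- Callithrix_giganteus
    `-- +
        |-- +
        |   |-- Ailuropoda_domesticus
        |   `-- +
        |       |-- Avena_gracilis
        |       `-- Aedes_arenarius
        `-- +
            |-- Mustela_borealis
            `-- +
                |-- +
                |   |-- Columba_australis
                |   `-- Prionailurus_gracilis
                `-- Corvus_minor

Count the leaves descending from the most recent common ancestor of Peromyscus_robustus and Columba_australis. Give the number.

13

The MRCA of Peromyscus_robustus and Columba_australis is the node subtending ((Peromyscus_robustus,(Shigella_arenarius,((Triturus_niger,Quercus_tricolor),(Lycaon_domesticus,Callithrix_giganteus)))),((Ailuropoda_domesticus,(Avena_gracilis,Aedes_arenarius)),(Mustela_borealis,((Columba_australis,Prionailurus_gracilis),Corvus_minor)))).
That clade contains 13 terminal taxa: Aedes_arenarius, Ailuropoda_domesticus, Avena_gracilis, Callithrix_giganteus, Columba_australis, Corvus_minor, Lycaon_domesticus, Mustela_borealis, Peromyscus_robustus, Prionailurus_gracilis, Quercus_tricolor, Shigella_arenarius, Triturus_niger.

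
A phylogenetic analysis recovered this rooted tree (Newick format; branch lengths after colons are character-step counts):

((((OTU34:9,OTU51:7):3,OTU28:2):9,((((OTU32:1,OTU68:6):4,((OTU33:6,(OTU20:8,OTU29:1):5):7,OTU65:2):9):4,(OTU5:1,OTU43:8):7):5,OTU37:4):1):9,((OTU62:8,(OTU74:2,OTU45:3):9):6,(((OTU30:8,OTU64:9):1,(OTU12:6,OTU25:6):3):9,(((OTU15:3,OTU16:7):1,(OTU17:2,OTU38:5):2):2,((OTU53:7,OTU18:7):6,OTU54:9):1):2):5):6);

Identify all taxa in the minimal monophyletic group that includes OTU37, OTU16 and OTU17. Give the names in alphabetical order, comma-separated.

Tracing OTU37: it sits inside ((((OTU32,OTU68),((OTU33,(OTU20,OTU29)),OTU65)),(OTU5,OTU43)),OTU37).
Tracing OTU16: it sits inside (OTU15,OTU16).
Tracing OTU17: it sits inside (OTU17,OTU38).
The smallest clade enclosing all 3 is the whole tree (their MRCA is the root), so the answer is all 26 tips in alphabetical order.

OTU12, OTU15, OTU16, OTU17, OTU18, OTU20, OTU25, OTU28, OTU29, OTU30, OTU32, OTU33, OTU34, OTU37, OTU38, OTU43, OTU45, OTU5, OTU51, OTU53, OTU54, OTU62, OTU64, OTU65, OTU68, OTU74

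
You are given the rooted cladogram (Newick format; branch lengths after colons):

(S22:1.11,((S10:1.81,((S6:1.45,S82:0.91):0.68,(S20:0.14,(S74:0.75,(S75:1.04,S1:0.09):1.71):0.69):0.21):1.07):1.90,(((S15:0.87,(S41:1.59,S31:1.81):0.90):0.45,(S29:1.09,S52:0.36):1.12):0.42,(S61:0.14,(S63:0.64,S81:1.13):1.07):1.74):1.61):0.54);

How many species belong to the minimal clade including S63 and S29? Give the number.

8

The MRCA of S63 and S29 is the node subtending (((S15,(S41,S31)),(S29,S52)),(S61,(S63,S81))).
That clade contains 8 terminal taxa: S15, S29, S31, S41, S52, S61, S63, S81.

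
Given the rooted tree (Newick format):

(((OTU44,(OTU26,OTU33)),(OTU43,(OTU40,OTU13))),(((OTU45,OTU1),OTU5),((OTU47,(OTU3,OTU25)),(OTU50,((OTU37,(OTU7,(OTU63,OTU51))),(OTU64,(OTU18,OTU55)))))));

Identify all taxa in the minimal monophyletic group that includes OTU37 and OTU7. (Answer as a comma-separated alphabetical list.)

OTU37, OTU51, OTU63, OTU7

Tracing OTU37: it sits inside (OTU37,(OTU7,(OTU63,OTU51))).
Tracing OTU7: it sits inside (OTU7,(OTU63,OTU51)).
The smallest clade enclosing both is (OTU37,(OTU7,(OTU63,OTU51))); the answer is its 4 terminal taxa in alphabetical order.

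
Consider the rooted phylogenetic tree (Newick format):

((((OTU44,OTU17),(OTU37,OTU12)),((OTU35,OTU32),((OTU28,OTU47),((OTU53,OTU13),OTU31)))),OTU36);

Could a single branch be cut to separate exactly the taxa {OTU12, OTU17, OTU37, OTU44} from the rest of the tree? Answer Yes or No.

The most recent common ancestor of these taxa subtends ((OTU44,OTU17),(OTU37,OTU12)).
That clade has exactly 4 tips — every listed taxon and nothing else — so the group is monophyletic.

Yes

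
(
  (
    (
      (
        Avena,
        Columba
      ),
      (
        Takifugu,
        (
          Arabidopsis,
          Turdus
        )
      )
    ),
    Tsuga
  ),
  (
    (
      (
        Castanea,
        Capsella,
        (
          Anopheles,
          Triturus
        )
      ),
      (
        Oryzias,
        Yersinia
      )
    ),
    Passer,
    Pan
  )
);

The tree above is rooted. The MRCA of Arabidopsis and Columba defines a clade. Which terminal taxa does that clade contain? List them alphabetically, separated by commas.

Arabidopsis, Avena, Columba, Takifugu, Turdus

Tracing Arabidopsis: it sits inside (Arabidopsis,Turdus).
Tracing Columba: it sits inside (Avena,Columba).
The smallest clade enclosing both is ((Avena,Columba),(Takifugu,(Arabidopsis,Turdus))); the answer is its 5 terminal taxa in alphabetical order.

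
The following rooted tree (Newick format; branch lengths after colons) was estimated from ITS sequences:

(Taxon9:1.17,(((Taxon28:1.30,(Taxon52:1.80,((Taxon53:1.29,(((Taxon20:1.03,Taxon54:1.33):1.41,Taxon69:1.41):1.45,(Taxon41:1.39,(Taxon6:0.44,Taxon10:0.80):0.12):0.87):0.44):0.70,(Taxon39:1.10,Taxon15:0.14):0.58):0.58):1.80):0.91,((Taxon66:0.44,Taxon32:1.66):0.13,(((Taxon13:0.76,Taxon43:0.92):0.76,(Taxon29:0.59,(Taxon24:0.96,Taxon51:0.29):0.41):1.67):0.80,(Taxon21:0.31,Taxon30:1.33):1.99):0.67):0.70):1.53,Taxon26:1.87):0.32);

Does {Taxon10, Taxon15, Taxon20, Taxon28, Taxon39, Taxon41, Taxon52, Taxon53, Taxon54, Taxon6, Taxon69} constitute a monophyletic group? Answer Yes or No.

Yes

The most recent common ancestor of these taxa subtends (Taxon28,(Taxon52,((Taxon53,(((Taxon20,Taxon54),Taxon69),(Taxon41,(Taxon6,Taxon10)))),(Taxon39,Taxon15)))).
That clade has exactly 11 tips — every listed taxon and nothing else — so the group is monophyletic.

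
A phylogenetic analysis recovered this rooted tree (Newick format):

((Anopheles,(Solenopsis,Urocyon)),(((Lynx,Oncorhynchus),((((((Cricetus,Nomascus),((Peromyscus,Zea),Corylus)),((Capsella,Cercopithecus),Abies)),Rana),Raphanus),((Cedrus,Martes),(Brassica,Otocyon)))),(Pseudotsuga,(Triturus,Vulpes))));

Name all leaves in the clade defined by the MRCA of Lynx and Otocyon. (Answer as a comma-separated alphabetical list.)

Tracing Lynx: it sits inside (Lynx,Oncorhynchus).
Tracing Otocyon: it sits inside (Brassica,Otocyon).
The smallest clade enclosing both is ((Lynx,Oncorhynchus),((((((Cricetus,Nomascus),((Peromyscus,Zea),Corylus)),((Capsella,Cercopithecus),Abies)),Rana),Raphanus),((Cedrus,Martes),(Brassica,Otocyon)))); the answer is its 16 terminal taxa in alphabetical order.

Abies, Brassica, Capsella, Cedrus, Cercopithecus, Corylus, Cricetus, Lynx, Martes, Nomascus, Oncorhynchus, Otocyon, Peromyscus, Rana, Raphanus, Zea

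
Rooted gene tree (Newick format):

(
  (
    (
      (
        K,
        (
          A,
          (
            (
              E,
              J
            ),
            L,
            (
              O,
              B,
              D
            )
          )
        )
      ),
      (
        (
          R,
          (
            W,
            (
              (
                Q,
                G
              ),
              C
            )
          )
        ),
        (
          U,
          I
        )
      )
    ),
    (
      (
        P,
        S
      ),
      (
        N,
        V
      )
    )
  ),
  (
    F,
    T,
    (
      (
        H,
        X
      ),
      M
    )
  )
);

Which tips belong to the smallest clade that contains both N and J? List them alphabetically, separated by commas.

Tracing N: it sits inside (N,V).
Tracing J: it sits inside (E,J).
The smallest clade enclosing both is (((K,(A,((E,J),L,(O,B,D)))),((R,(W,((Q,G),C))),(U,I))),((P,S),(N,V))); the answer is its 19 terminal taxa in alphabetical order.

A, B, C, D, E, G, I, J, K, L, N, O, P, Q, R, S, U, V, W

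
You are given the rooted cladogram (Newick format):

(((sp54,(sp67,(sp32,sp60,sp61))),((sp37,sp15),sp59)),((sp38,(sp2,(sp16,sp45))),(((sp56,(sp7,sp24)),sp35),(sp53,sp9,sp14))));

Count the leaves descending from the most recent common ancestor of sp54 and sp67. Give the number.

5

The MRCA of sp54 and sp67 is the node subtending (sp54,(sp67,(sp32,sp60,sp61))).
That clade contains 5 terminal taxa: sp32, sp54, sp60, sp61, sp67.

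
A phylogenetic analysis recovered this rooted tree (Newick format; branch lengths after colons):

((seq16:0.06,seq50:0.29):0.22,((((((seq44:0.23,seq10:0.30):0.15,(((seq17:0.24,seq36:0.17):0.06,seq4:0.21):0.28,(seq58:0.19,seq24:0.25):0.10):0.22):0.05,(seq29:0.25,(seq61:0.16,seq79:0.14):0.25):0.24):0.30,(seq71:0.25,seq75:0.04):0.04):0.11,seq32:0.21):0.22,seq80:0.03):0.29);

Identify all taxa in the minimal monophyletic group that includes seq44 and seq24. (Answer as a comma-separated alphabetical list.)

Tracing seq44: it sits inside (seq44,seq10).
Tracing seq24: it sits inside (seq58,seq24).
The smallest clade enclosing both is ((seq44,seq10),(((seq17,seq36),seq4),(seq58,seq24))); the answer is its 7 terminal taxa in alphabetical order.

seq10, seq17, seq24, seq36, seq4, seq44, seq58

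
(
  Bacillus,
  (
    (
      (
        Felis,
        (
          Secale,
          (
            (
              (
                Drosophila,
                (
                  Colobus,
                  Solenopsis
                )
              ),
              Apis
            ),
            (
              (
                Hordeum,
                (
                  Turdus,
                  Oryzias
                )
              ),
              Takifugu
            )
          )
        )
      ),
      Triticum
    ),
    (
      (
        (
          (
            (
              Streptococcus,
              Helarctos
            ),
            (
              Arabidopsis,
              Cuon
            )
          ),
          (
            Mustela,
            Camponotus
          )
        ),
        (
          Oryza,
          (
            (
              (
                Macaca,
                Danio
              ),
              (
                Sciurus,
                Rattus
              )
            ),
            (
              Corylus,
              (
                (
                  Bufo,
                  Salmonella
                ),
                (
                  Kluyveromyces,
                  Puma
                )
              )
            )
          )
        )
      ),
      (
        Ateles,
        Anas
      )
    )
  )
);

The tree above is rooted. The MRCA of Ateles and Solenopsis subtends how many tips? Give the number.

The MRCA of Ateles and Solenopsis is the node subtending (((Felis,(Secale,(((Drosophila,(Colobus,Solenopsis)),Apis),((Hordeum,(Turdus,Oryzias)),Takifugu)))),Triticum),(((((Streptococcus,Helarctos),(Arabidopsis,Cuon)),(Mustela,Camponotus)),(Oryza,(((Macaca,Danio),(Sciurus,Rattus)),(Corylus,((Bufo,Salmonella),(Kluyveromyces,Puma)))))),(Ateles,Anas))).
That clade contains 29 terminal taxa: Anas, Apis, Arabidopsis, Ateles, Bufo, Camponotus, Colobus, Corylus, Cuon, Danio, Drosophila, Felis, Helarctos, Hordeum, Kluyveromyces, Macaca, Mustela, Oryza, Oryzias, Puma, Rattus, Salmonella, Sciurus, Secale, Solenopsis, Streptococcus, Takifugu, Triticum, Turdus.

29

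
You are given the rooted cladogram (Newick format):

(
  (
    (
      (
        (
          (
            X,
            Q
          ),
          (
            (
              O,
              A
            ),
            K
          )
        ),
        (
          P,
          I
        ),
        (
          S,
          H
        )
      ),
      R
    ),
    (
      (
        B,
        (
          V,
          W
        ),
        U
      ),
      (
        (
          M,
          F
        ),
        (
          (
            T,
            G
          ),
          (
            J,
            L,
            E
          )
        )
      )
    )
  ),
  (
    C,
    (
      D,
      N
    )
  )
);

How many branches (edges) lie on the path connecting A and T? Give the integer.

11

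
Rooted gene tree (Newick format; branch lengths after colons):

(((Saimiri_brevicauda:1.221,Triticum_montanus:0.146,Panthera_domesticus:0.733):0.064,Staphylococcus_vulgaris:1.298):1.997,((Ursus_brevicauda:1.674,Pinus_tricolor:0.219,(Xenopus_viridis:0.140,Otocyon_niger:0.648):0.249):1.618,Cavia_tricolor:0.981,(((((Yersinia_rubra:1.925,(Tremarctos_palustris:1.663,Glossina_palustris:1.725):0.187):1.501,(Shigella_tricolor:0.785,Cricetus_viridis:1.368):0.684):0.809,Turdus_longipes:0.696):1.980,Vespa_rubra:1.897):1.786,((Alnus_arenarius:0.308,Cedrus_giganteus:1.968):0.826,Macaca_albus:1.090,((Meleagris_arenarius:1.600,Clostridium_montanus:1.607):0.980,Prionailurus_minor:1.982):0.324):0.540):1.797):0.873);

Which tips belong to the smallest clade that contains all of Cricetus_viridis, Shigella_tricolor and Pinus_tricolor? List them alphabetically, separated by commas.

Alnus_arenarius, Cavia_tricolor, Cedrus_giganteus, Clostridium_montanus, Cricetus_viridis, Glossina_palustris, Macaca_albus, Meleagris_arenarius, Otocyon_niger, Pinus_tricolor, Prionailurus_minor, Shigella_tricolor, Tremarctos_palustris, Turdus_longipes, Ursus_brevicauda, Vespa_rubra, Xenopus_viridis, Yersinia_rubra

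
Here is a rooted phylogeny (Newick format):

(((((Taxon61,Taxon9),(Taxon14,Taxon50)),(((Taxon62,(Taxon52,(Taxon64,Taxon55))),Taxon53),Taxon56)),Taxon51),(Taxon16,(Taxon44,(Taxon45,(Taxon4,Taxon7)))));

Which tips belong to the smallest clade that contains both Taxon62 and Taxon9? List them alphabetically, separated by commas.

Taxon14, Taxon50, Taxon52, Taxon53, Taxon55, Taxon56, Taxon61, Taxon62, Taxon64, Taxon9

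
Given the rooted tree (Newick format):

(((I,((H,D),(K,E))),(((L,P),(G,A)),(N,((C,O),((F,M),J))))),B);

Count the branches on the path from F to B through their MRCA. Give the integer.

8

The MRCA of F and B is the root of the tree.
From F up to that node: 7 branches. From B up to the same node: 1 branch. Total: 7 + 1 = 8.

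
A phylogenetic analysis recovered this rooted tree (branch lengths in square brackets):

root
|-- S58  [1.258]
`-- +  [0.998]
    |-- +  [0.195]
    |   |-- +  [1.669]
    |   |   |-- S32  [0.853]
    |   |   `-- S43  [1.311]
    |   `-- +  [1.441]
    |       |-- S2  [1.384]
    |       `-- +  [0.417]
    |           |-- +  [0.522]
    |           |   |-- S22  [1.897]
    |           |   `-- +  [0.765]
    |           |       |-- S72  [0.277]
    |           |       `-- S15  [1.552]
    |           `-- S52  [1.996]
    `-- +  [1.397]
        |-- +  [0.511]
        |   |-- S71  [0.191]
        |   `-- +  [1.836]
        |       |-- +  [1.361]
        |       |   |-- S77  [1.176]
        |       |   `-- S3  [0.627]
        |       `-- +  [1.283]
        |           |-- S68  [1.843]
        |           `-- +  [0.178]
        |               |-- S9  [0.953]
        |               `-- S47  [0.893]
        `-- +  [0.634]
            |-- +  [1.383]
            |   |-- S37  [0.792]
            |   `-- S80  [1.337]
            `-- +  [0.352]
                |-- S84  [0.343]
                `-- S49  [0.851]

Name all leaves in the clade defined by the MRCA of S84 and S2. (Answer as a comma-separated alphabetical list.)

Tracing S84: it sits inside (S84,S49).
Tracing S2: it sits inside (S2,((S22,(S72,S15)),S52)).
The smallest clade enclosing both is (((S32,S43),(S2,((S22,(S72,S15)),S52))),((S71,((S77,S3),(S68,(S9,S47)))),((S37,S80),(S84,S49)))); the answer is its 17 terminal taxa in alphabetical order.

S15, S2, S22, S3, S32, S37, S43, S47, S49, S52, S68, S71, S72, S77, S80, S84, S9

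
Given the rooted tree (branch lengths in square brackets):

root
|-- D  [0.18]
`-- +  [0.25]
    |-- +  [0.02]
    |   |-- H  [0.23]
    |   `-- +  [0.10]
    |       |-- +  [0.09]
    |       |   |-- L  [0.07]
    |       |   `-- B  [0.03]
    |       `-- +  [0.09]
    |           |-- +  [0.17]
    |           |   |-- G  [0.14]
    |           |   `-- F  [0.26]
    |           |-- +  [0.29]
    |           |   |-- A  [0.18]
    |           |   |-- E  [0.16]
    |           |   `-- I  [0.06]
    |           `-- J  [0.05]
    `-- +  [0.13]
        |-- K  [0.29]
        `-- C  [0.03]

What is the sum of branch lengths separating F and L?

0.68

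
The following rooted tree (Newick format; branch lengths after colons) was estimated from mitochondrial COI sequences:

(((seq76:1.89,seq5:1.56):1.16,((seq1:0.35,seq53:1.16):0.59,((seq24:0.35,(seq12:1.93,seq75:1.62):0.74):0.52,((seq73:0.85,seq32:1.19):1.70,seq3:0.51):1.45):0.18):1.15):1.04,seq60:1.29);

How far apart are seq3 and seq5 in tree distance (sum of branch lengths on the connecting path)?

The path runs seq3 → … → MRCA → … → seq5; the MRCA is the node subtending ((seq76,seq5),((seq1,seq53),((seq24,(seq12,seq75)),((seq73,seq32),seq3)))).
Branch lengths along that path: 0.51 + 1.45 + 0.18 + 1.15 + 1.16 + 1.56 = 6.01.

6.01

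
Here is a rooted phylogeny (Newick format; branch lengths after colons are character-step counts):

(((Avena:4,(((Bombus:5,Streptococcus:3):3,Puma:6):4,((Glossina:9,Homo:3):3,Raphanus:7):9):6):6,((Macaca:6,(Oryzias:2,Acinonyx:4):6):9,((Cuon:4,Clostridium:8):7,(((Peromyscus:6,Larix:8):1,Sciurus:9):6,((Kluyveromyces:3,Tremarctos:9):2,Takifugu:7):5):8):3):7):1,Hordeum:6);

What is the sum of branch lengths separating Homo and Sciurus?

60

The path runs Homo → … → MRCA → … → Sciurus; the MRCA is the node subtending ((Avena,(((Bombus,Streptococcus),Puma),((Glossina,Homo),Raphanus))),((Macaca,(Oryzias,Acinonyx)),((Cuon,Clostridium),(((Peromyscus,Larix),Sciurus),((Kluyveromyces,Tremarctos),Takifugu))))).
Branch lengths along that path: 3 + 3 + 9 + 6 + 6 + 7 + 3 + 8 + 6 + 9 = 60.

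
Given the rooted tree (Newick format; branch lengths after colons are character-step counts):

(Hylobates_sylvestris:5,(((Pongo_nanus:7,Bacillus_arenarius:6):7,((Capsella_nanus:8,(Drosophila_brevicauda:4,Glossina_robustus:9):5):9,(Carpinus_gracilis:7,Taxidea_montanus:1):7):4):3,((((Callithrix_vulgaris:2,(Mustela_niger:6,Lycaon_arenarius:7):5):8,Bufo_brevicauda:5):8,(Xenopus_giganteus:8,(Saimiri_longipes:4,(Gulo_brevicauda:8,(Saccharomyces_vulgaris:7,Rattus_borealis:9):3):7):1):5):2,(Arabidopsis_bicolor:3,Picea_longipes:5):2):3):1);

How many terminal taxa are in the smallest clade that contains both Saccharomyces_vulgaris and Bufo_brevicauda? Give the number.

9

The MRCA of Saccharomyces_vulgaris and Bufo_brevicauda is the node subtending (((Callithrix_vulgaris,(Mustela_niger,Lycaon_arenarius)),Bufo_brevicauda),(Xenopus_giganteus,(Saimiri_longipes,(Gulo_brevicauda,(Saccharomyces_vulgaris,Rattus_borealis))))).
That clade contains 9 terminal taxa: Bufo_brevicauda, Callithrix_vulgaris, Gulo_brevicauda, Lycaon_arenarius, Mustela_niger, Rattus_borealis, Saccharomyces_vulgaris, Saimiri_longipes, Xenopus_giganteus.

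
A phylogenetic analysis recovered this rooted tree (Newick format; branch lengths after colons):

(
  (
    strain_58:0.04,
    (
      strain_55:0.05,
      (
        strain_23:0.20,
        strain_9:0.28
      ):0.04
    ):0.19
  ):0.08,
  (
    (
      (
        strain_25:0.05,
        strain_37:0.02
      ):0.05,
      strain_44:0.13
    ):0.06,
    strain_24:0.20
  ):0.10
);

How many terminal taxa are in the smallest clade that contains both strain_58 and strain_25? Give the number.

The MRCA of strain_58 and strain_25 is the root, so the clade is the entire tree.
That clade contains 8 terminal taxa: strain_23, strain_24, strain_25, strain_37, strain_44, strain_55, strain_58, strain_9.

8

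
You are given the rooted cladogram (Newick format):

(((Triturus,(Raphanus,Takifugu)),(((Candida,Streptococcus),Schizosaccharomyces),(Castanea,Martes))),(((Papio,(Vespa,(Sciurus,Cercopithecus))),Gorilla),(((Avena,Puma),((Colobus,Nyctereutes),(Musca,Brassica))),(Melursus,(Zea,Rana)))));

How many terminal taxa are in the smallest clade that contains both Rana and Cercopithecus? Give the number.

The MRCA of Rana and Cercopithecus is the node subtending (((Papio,(Vespa,(Sciurus,Cercopithecus))),Gorilla),(((Avena,Puma),((Colobus,Nyctereutes),(Musca,Brassica))),(Melursus,(Zea,Rana)))).
That clade contains 14 terminal taxa: Avena, Brassica, Cercopithecus, Colobus, Gorilla, Melursus, Musca, Nyctereutes, Papio, Puma, Rana, Sciurus, Vespa, Zea.

14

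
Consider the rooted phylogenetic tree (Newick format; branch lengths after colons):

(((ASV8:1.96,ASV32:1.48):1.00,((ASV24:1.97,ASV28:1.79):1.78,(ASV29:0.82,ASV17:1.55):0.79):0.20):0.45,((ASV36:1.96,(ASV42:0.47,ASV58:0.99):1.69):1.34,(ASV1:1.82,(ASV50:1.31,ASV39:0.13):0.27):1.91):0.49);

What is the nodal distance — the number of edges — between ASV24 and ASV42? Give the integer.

8

The MRCA of ASV24 and ASV42 is the root of the tree.
From ASV24 up to that node: 4 branches. From ASV42 up to the same node: 4 branches. Total: 4 + 4 = 8.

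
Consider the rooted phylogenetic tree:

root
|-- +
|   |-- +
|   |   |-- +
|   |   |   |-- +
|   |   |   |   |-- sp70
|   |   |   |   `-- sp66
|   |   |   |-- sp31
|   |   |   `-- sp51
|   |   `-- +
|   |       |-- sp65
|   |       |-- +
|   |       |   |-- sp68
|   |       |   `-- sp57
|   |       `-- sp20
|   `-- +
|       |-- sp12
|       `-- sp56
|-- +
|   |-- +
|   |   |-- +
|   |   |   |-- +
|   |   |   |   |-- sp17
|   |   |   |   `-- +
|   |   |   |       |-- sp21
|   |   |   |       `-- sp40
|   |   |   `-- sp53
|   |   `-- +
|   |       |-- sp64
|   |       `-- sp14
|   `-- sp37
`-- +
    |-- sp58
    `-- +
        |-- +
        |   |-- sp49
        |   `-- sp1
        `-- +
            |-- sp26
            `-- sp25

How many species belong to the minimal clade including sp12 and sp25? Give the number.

22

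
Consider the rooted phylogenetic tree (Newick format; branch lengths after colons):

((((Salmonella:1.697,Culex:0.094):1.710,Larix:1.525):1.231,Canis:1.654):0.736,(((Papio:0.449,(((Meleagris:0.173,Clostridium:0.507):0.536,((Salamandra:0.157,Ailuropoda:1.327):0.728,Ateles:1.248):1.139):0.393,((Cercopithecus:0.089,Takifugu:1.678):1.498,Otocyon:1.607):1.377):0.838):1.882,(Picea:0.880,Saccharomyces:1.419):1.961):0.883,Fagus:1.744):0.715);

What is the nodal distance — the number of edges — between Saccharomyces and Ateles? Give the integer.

The MRCA of Saccharomyces and Ateles is the node subtending ((Papio,(((Meleagris,Clostridium),((Salamandra,Ailuropoda),Ateles)),((Cercopithecus,Takifugu),Otocyon))),(Picea,Saccharomyces)).
From Saccharomyces up to that node: 2 branches. From Ateles up to the same node: 5 branches. Total: 2 + 5 = 7.

7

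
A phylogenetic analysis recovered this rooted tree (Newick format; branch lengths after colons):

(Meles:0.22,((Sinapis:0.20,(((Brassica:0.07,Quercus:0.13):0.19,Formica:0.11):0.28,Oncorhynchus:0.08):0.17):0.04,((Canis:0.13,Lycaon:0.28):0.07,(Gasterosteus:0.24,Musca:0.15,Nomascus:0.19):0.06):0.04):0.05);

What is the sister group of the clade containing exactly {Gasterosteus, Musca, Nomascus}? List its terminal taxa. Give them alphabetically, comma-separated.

The clade containing exactly {Gasterosteus, Musca, Nomascus} attaches to the tree at the node subtending ((Canis,Lycaon),(Gasterosteus,Musca,Nomascus)).
The other lineage descending from that same node — the sister group — is (Canis,Lycaon); its 2 tips in alphabetical order are the answer.

Canis, Lycaon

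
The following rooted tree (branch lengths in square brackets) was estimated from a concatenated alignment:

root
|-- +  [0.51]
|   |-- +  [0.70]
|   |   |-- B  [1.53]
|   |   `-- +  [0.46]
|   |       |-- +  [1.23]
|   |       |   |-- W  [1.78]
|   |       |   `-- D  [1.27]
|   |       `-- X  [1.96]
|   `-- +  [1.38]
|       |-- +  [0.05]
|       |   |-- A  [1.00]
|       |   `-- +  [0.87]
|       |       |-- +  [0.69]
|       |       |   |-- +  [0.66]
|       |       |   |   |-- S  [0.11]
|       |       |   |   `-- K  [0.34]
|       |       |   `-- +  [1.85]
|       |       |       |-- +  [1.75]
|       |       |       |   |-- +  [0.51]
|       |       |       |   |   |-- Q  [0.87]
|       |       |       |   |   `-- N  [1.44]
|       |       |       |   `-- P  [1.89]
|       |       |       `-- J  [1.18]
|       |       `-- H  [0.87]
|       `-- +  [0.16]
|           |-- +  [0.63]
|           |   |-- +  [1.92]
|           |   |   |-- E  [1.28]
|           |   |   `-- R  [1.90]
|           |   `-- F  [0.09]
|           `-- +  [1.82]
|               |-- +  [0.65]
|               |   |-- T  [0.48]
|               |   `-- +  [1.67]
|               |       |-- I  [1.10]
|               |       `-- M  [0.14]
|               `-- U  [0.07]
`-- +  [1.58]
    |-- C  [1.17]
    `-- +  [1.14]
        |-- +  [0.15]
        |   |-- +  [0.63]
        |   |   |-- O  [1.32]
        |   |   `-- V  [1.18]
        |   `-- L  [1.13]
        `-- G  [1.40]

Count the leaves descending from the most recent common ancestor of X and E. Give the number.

19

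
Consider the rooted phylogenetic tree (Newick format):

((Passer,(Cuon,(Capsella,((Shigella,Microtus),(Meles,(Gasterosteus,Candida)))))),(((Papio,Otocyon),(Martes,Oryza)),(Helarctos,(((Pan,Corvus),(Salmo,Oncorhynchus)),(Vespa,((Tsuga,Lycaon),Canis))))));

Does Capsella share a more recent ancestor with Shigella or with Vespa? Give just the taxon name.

The MRCA of Capsella and Shigella subtends (Capsella,((Shigella,Microtus),(Meles,(Gasterosteus,Candida)))) (6 taxa).
The MRCA of Capsella and Vespa is the root, subtending the entire tree (21 taxa).
The first is nested inside the second, so Capsella shares a more recent common ancestor with Shigella.

Shigella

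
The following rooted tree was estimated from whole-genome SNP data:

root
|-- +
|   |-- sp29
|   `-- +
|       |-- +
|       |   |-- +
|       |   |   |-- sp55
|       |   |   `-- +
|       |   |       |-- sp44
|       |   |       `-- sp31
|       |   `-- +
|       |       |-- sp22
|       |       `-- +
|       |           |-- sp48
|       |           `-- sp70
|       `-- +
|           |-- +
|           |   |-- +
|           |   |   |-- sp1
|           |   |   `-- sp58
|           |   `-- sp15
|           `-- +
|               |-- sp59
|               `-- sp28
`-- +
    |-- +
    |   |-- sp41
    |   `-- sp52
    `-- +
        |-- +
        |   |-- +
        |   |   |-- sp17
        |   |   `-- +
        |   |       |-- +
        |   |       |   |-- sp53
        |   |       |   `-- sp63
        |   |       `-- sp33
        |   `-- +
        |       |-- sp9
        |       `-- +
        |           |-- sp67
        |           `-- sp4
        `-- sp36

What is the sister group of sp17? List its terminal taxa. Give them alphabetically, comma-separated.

sp17 attaches to the tree at the node subtending (sp17,((sp53,sp63),sp33)).
The other lineage descending from that same node — the sister group — is ((sp53,sp63),sp33); its 3 tips in alphabetical order are the answer.

sp33, sp53, sp63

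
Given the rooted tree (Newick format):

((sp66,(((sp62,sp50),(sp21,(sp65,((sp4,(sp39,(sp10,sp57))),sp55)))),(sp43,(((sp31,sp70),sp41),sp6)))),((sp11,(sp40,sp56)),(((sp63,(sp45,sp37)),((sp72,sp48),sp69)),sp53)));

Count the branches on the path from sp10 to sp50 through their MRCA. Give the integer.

The MRCA of sp10 and sp50 is the node subtending ((sp62,sp50),(sp21,(sp65,((sp4,(sp39,(sp10,sp57))),sp55)))).
From sp10 up to that node: 7 branches. From sp50 up to the same node: 2 branches. Total: 7 + 2 = 9.

9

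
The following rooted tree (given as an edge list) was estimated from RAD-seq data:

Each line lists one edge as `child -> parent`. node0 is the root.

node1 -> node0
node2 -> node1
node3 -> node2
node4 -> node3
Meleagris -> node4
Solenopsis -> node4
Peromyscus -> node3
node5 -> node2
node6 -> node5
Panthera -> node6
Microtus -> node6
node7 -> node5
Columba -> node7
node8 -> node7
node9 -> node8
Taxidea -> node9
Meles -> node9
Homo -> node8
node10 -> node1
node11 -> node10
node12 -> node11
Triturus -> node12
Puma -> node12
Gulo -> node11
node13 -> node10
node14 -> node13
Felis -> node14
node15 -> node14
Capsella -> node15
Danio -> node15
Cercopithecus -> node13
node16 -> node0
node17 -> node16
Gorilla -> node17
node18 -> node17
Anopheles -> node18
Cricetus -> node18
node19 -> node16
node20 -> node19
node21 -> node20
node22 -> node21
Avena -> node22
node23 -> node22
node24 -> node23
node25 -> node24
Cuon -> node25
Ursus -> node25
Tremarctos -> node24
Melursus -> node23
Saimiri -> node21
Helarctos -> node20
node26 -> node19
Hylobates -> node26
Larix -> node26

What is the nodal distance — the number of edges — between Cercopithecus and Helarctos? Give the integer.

The MRCA of Cercopithecus and Helarctos is the root of the tree.
From Cercopithecus up to that node: 4 branches. From Helarctos up to the same node: 4 branches. Total: 4 + 4 = 8.

8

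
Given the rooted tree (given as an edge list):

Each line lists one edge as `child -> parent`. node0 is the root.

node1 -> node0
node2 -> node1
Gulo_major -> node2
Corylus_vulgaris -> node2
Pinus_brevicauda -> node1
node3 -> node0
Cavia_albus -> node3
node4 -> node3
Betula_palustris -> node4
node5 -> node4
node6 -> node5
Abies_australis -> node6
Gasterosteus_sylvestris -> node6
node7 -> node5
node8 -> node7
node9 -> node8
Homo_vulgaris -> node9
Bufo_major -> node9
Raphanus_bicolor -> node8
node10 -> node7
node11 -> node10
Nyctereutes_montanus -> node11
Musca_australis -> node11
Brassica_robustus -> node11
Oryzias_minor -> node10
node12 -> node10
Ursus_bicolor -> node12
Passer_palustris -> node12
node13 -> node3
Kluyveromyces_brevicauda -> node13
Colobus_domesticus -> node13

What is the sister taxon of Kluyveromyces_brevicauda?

Colobus_domesticus

Kluyveromyces_brevicauda attaches to the tree at the node subtending (Kluyveromyces_brevicauda,Colobus_domesticus).
The other lineage descending from that same node — the sister group — is the single tip Colobus_domesticus.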